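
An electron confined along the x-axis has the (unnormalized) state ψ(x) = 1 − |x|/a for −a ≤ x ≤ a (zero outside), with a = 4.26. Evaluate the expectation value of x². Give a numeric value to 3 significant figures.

1.81

⟨x²⟩ = ∫ x²·|ψ|² dx / ∫|ψ|² dx (integrals over the domain).
ψ is even, so ∫ over [−a, a] = 2∫₀ᵃ with ψ = 1 − x/a there: ∫₀ᵃ (1 − x/a)² dx = a/3, ∫₀ᵃ x²(1 − x/a)² dx = a³/30, ∫₀ᵃ x⁴(1 − x/a)² dx = a⁵/105.
State is unnormalized: ∫|ψ|² dx = 2.8400, and ∫ψ*·x²·ψ dx = 5.1539, so ⟨x²⟩ = 5.1539 / 2.8400.
⟨x²⟩ = 1.8148.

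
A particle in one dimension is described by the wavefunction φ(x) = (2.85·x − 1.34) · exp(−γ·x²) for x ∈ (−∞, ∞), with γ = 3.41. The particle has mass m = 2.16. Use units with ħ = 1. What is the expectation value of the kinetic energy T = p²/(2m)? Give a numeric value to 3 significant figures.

1.18

T = −(ħ²/2m) d²/dx², so ⟨T⟩ = −(ħ²/2m) ∫ φ*·φ'' dx / ∫|φ|² dx; with m = 2.16.
Expand each integrand as polynomial × e^(−2γx²) and use ∫x^(2j)·e^(−2γx²) dx = (2j−1)!!/(4γ)^j · √(π/(2γ)), odd powers → 0; here √(π/(2γ)) = 0.67871. Differentiate with the product rule, d/dx e^(−γx²) = −2γx·e^(−γx²).
State is unnormalized: ∫|φ|² dx = 1.6229, and ∫φ*·(−ħ²/2m · φ'') dx = 1.9191, so ⟨T⟩ = 1.9191 / 1.6229.
⟨T⟩ = 1.1825.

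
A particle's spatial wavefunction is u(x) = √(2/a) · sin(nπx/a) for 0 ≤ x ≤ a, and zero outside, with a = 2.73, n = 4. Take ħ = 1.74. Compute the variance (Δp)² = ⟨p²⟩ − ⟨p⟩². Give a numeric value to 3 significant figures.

Compute ⟨p⟩ and ⟨p²⟩ separately; (Δp)² = ⟨p²⟩ − ⟨p⟩².
d/dx sin(nπx/a) = (nπ/a)·cos(nπx/a) and d²/dx² sin(nπx/a) = −(nπ/a)²·sin(nπx/a); on 0 ≤ x ≤ a, ∫sin²(nπx/a) dx = a/2 and ∫sin(nπx/a)·cos(nπx/a) dx = 0.
⟨p⟩ = 0.0000 and ⟨p²⟩ = 64.149.
(Δp)² = 64.149 − (0.0000)² = 64.149.

64.1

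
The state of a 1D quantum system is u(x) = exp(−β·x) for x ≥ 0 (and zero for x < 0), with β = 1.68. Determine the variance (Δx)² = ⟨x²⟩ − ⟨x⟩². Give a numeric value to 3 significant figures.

Compute ⟨x⟩ and ⟨x²⟩ separately, then (Δx)² = ⟨x²⟩ − ⟨x⟩².
Every integrand reduces to terms xʲ·e^(−2βx) on [0, ∞); use ∫₀^∞ xʲ·e^(−2βx) dx = j!/(2β)^(j+1).
Normalization: ∫|u|² dx = 0.29762.
⟨x⟩ = 0.29762 and ⟨x²⟩ = 0.17715.
(Δx)² = 0.17715 − (0.29762)² = 0.088577.

0.0886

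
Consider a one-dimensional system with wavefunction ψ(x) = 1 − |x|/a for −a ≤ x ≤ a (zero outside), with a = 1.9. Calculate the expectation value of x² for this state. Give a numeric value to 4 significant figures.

0.3610

⟨x²⟩ = ∫ x²·|ψ|² dx / ∫|ψ|² dx (integrals over the domain).
ψ is even, so ∫ over [−a, a] = 2∫₀ᵃ with ψ = 1 − x/a there: ∫₀ᵃ (1 − x/a)² dx = a/3, ∫₀ᵃ x²(1 − x/a)² dx = a³/30, ∫₀ᵃ x⁴(1 − x/a)² dx = a⁵/105.
State is unnormalized: ∫|ψ|² dx = 1.2667, and ∫ψ*·x²·ψ dx = 0.45727, so ⟨x²⟩ = 0.45727 / 1.2667.
⟨x²⟩ = 0.36100.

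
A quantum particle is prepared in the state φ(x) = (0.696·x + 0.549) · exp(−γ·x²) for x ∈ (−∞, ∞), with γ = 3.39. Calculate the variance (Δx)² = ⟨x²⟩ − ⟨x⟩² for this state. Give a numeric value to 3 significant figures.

Compute ⟨x⟩ and ⟨x²⟩ separately, then (Δx)² = ⟨x²⟩ − ⟨x⟩².
Expand each integrand as polynomial × e^(−2γx²) and use ∫x^(2j)·e^(−2γx²) dx = (2j−1)!!/(4γ)^j · √(π/(2γ)), odd powers → 0; here √(π/(2γ)) = 0.68071.
Normalization: ∫|φ|² dx = 0.22948.
⟨x⟩ = 0.16717 and ⟨x²⟩ = 0.089376.
(Δx)² = 0.089376 − (0.16717)² = 0.061429.

0.0614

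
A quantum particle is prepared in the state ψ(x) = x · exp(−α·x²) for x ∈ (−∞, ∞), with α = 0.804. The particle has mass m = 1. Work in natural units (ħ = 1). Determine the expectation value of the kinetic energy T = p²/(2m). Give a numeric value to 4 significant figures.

T = −(ħ²/2m) d²/dx², so ⟨T⟩ = −(ħ²/2m) ∫ ψ*·ψ'' dx / ∫|ψ|² dx; with m = 1.
Expand each integrand as polynomial × e^(−2αx²) and use ∫x^(2j)·e^(−2αx²) dx = (2j−1)!!/(4α)^j · √(π/(2α)), odd powers → 0; here √(π/(2α)) = 1.3978. Differentiate with the product rule, d/dx e^(−αx²) = −2αx·e^(−αx²).
State is unnormalized: ∫|ψ|² dx = 0.43463, and ∫ψ*·(−ħ²/2m · ψ'') dx = 0.52416, so ⟨T⟩ = 0.52416 / 0.43463.
⟨T⟩ = 1.2060.

1.206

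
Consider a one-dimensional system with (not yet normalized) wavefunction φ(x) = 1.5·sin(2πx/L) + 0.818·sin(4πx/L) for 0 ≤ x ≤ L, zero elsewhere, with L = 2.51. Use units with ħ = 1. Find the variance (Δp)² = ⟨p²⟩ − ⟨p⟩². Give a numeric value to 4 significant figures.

10.58

Compute ⟨p⟩ and ⟨p²⟩ separately; (Δp)² = ⟨p²⟩ − ⟨p⟩².
d²/dx² sin(jπx/L) = −(jπ/L)²·sin(jπx/L); on 0 ≤ x ≤ L, ∫sin²(jπx/L) dx = L/2 and ∫sin(jπx/L)·sin(lπx/L) dx = 0 for j ≠ l, so only diagonal terms survive in ∫|φ|² and ∫φ·φ″; ∫φ·φ′ dx = [φ²/2] between the walls = 0.
Normalization: ∫|φ|² dx = 3.6635.
⟨p⟩ = 0.0000 and ⟨p²⟩ = 10.575.
(Δp)² = 10.575 − (0.0000)² = 10.575.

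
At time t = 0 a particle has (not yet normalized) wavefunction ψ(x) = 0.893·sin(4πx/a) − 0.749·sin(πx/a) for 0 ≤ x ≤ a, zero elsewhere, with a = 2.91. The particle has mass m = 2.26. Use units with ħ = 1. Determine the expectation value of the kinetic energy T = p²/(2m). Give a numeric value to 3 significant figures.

T = −(ħ²/2m) d²/dx², so ⟨T⟩ = −(ħ²/2m) ∫ ψ*·ψ'' dx / ∫|ψ|² dx; with m = 2.26.
d²/dx² sin(jπx/a) = −(jπ/a)²·sin(jπx/a); on 0 ≤ x ≤ a, ∫sin²(jπx/a) dx = a/2 and ∫sin(jπx/a)·sin(lπx/a) dx = 0 for j ≠ l, so only diagonal terms survive in ∫|ψ|² and ∫ψ·ψ″; ∫ψ·ψ′ dx = [ψ²/2] between the walls = 0.
State is unnormalized: ∫|ψ|² dx = 1.9765, and ∫ψ*·(−ħ²/2m · ψ'') dx = 4.9975, so ⟨T⟩ = 4.9975 / 1.9765.
⟨T⟩ = 2.5284.

2.53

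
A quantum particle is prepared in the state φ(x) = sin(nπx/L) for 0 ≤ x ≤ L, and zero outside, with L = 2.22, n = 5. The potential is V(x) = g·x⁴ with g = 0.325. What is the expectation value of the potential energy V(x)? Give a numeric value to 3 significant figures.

1.55

⟨V⟩ = ∫ V(x)·|φ|² dx / ∫|φ|² dx.
With sin²θ = (1 − cos2θ)/2 on 0 ≤ x ≤ L: ∫sin²(nπx/L) dx = L/2, ∫x·sin²(nπx/L) dx = L²/4, ∫x²·sin²(nπx/L) dx = L³·(1/6 − 1/(4n²π²)); higher powers xᵏ the same way, integrating xᵏ·cos(2nπx/L) by parts.
State is unnormalized: ∫|φ|² dx = 1.1100, and ∫φ*·V(x)·φ dx = 1.7172, so ⟨V⟩ = 1.7172 / 1.1100.
⟨V⟩ = 1.5470.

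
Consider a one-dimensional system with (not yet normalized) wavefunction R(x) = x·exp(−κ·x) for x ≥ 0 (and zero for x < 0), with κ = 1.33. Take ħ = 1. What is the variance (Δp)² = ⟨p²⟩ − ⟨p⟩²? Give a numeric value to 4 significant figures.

1.769

Compute ⟨p⟩ and ⟨p²⟩ separately; (Δp)² = ⟨p²⟩ − ⟨p⟩².
Differentiate x·exp(−κ·x) with the product rule; every integrand then reduces to terms xʲ·e^(−2κx) on [0, ∞), with ∫₀^∞ xʲ·e^(−2κx) dx = j!/(2κ)^(j+1).
Normalization: ∫|R|² dx = 0.10626.
⟨p⟩ = 0.0000 and ⟨p²⟩ = 1.7689.
(Δp)² = 1.7689 − (0.0000)² = 1.7689.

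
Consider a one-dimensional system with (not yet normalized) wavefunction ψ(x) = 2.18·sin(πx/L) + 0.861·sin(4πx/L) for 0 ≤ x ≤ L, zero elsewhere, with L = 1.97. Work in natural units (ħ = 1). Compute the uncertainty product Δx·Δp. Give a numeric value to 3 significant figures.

Δx = √(⟨x²⟩−⟨x⟩²), Δp = √(⟨p²⟩−⟨p⟩²).
On 0 ≤ x ≤ L (j ≠ l): ∫sin²(jπx/L) dx = L/2, ∫sin(jπx/L)·sin(lπx/L) dx = 0; diagonal moments ∫x·sin²(jπx/L) dx = L²/4, ∫x²·sin²(jπx/L) dx = L³·(1/6 − 1/(4j²π²)); cross terms ∫x·sin(jπx/L)·sin(lπx/L) dx = 0 for j + l even and −4jlL²/(π²(j² − l²)²) for j + l odd, ∫x²·sin(jπx/L)·sin(lπx/L) dx = (−1)^(j+l)·4jlL³/(π²(j² − l²)²); higher powers the same way via product-to-sum and parts. d²/dx² sin(jπx/L) = −(jπ/L)²·sin(jπx/L); on 0 ≤ x ≤ L, ∫sin²(jπx/L) dx = L/2 and ∫sin(jπx/L)·sin(lπx/L) dx = 0 for j ≠ l, so only diagonal terms survive in ∫|ψ|² and ∫ψ·ψ″; ∫ψ·ψ′ dx = [ψ²/2] between the walls = 0.
Normalization: ∫|ψ|² dx = 5.4113.
⟨x⟩ = 0.96560, ⟨x²⟩ = 1.0837 ⇒ Δx = 0.38897.
⟨p⟩ = 0.0000, ⟨p²⟩ = 7.6906 ⇒ Δp = 2.7732.
Δx·Δp = 1.0787.

1.08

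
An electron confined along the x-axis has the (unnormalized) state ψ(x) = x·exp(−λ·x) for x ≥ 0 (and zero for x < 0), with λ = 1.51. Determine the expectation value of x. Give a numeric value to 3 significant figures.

⟨x⟩ = ∫ x·|ψ|² dx / ∫|ψ|² dx (integrals over the domain).
Every integrand reduces to terms xʲ·e^(−2λx) on [0, ∞); use ∫₀^∞ xʲ·e^(−2λx) dx = j!/(2λ)^(j+1).
State is unnormalized: ∫|ψ|² dx = 0.072612, and ∫ψ*·x·ψ dx = 0.072131, so ⟨x⟩ = 0.072131 / 0.072612.
⟨x⟩ = 0.99338.

0.993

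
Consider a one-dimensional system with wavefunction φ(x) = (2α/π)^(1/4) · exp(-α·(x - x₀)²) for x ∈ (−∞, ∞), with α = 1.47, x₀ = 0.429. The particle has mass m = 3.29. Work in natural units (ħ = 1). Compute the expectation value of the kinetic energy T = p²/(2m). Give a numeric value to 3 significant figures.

0.223

T = −(ħ²/2m) d²/dx², so ⟨T⟩ = −(ħ²/2m) ∫ φ*·φ'' dx; with m = 3.29.
Gaussian moments (u = x − x₀): ∫u^(2j)·e^(−2αu²) du = (2j−1)!!/(4α)^j · √(π/(2α)), odd powers integrate to 0; here √(π/(2α)) = 1.0337. Derivatives: d/dx e^(−αu²) = −2αu·e^(−αu²), d²/dx² e^(−αu²) = (4α²u² − 2α)·e^(−αu²).
⟨T⟩ = 0.22340.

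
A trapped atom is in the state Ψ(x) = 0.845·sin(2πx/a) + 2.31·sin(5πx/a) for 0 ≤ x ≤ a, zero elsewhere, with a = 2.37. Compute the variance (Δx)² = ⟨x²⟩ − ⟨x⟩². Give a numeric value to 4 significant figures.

0.4489

Compute ⟨x⟩ and ⟨x²⟩ separately, then (Δx)² = ⟨x²⟩ − ⟨x⟩².
On 0 ≤ x ≤ a (j ≠ l): ∫sin²(jπx/a) dx = a/2, ∫sin(jπx/a)·sin(lπx/a) dx = 0; diagonal moments ∫x·sin²(jπx/a) dx = a²/4, ∫x²·sin²(jπx/a) dx = a³·(1/6 − 1/(4j²π²)); cross terms ∫x·sin(jπx/a)·sin(lπx/a) dx = 0 for j + l even and −4jla²/(π²(j² − l²)²) for j + l odd, ∫x²·sin(jπx/a)·sin(lπx/a) dx = (−1)^(j+l)·4jla³/(π²(j² − l²)²); higher powers the same way via product-to-sum and parts.
Normalization: ∫|Ψ|² dx = 7.1694.
⟨x⟩ = 1.1569 and ⟨x²⟩ = 1.7872.
(Δx)² = 1.7872 − (1.1569)² = 0.44885.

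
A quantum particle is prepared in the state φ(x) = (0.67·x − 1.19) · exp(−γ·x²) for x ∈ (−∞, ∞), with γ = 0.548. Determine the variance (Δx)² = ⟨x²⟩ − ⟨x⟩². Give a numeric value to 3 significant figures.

0.370

Compute ⟨x⟩ and ⟨x²⟩ separately, then (Δx)² = ⟨x²⟩ − ⟨x⟩².
Expand each integrand as polynomial × e^(−2γx²) and use ∫x^(2j)·e^(−2γx²) dx = (2j−1)!!/(4γ)^j · √(π/(2γ)), odd powers → 0; here √(π/(2γ)) = 1.6930.
Normalization: ∫|φ|² dx = 2.7442.
⟨x⟩ = -0.44880 and ⟨x²⟩ = 0.57148.
(Δx)² = 0.57148 − (-0.44880)² = 0.37006.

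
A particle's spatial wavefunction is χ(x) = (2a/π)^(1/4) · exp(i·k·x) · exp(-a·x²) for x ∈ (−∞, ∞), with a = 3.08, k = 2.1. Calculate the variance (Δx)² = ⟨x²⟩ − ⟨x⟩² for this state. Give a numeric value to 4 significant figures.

Compute ⟨x⟩ and ⟨x²⟩ separately, then (Δx)² = ⟨x²⟩ − ⟨x⟩².
Gaussian moments: ∫x^(2j)·e^(−2ax²) dx = (2j−1)!!/(4a)^j · √(π/(2a)), odd powers integrate to 0; here √(π/(2a)) = 0.71414.
⟨x⟩ = 0.0000 and ⟨x²⟩ = 0.081169.
(Δx)² = 0.081169 − (0.0000)² = 0.081169.

0.08117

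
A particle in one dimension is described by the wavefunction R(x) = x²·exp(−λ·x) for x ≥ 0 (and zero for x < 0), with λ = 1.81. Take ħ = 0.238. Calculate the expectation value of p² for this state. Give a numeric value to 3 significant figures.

p² R = −ħ² d²R/dx²; ⟨p²⟩ = −ħ² ∫ R*·R'' dx / ∫|R|² dx.
Differentiate x²·exp(−λ·x) with the product rule; every integrand then reduces to terms xʲ·e^(−2λx) on [0, ∞), with ∫₀^∞ xʲ·e^(−2λx) dx = j!/(2λ)^(j+1).
State is unnormalized: ∫|R|² dx = 0.038607, and ∫R*·(−ħ² R'') dx = 0.0023881, so ⟨p²⟩ = 0.0023881 / 0.038607.
⟨p²⟩ = 0.061857.

0.0619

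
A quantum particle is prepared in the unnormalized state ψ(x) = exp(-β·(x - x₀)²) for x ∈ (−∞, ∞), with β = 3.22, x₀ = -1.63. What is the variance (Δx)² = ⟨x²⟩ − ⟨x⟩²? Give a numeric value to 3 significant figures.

Compute ⟨x⟩ and ⟨x²⟩ separately, then (Δx)² = ⟨x²⟩ − ⟨x⟩².
Gaussian moments (u = x − x₀): ∫u^(2j)·e^(−2βu²) du = (2j−1)!!/(4β)^j · √(π/(2β)), odd powers integrate to 0; here √(π/(2β)) = 0.69844.
Normalization: ∫|ψ|² dx = 0.69844.
⟨x⟩ = -1.6300 and ⟨x²⟩ = 2.7345.
(Δx)² = 2.7345 − (-1.6300)² = 0.077640.

0.0776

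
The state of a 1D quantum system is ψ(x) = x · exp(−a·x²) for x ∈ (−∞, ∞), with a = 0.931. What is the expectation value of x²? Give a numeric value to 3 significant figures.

0.806

⟨x²⟩ = ∫ x²·|ψ|² dx / ∫|ψ|² dx (integrals over the domain).
Expand each integrand as polynomial × e^(−2ax²) and use ∫x^(2j)·e^(−2ax²) dx = (2j−1)!!/(4a)^j · √(π/(2a)), odd powers → 0; here √(π/(2a)) = 1.2989.
State is unnormalized: ∫|ψ|² dx = 0.34880, and ∫ψ*·x²·ψ dx = 0.28099, so ⟨x²⟩ = 0.28099 / 0.34880.
⟨x²⟩ = 0.80559.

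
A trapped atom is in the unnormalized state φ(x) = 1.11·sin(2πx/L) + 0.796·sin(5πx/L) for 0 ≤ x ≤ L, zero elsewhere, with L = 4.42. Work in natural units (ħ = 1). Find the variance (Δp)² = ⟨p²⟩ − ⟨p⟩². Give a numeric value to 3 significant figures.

5.62

Compute ⟨p⟩ and ⟨p²⟩ separately; (Δp)² = ⟨p²⟩ − ⟨p⟩².
d²/dx² sin(jπx/L) = −(jπ/L)²·sin(jπx/L); on 0 ≤ x ≤ L, ∫sin²(jπx/L) dx = L/2 and ∫sin(jπx/L)·sin(lπx/L) dx = 0 for j ≠ l, so only diagonal terms survive in ∫|φ|² and ∫φ·φ″; ∫φ·φ′ dx = [φ²/2] between the walls = 0.
Normalization: ∫|φ|² dx = 4.1232.
⟨p⟩ = 0.0000 and ⟨p²⟩ = 5.6237.
(Δp)² = 5.6237 − (0.0000)² = 5.6237.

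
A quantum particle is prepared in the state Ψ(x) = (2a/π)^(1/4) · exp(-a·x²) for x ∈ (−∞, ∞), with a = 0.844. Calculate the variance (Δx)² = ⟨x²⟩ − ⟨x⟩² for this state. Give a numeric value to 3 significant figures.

0.296

Compute ⟨x⟩ and ⟨x²⟩ separately, then (Δx)² = ⟨x²⟩ − ⟨x⟩².
Gaussian moments: ∫x^(2j)·e^(−2ax²) dx = (2j−1)!!/(4a)^j · √(π/(2a)), odd powers integrate to 0; here √(π/(2a)) = 1.3642.
⟨x⟩ = 0.0000 and ⟨x²⟩ = 0.29621.
(Δx)² = 0.29621 − (0.0000)² = 0.29621.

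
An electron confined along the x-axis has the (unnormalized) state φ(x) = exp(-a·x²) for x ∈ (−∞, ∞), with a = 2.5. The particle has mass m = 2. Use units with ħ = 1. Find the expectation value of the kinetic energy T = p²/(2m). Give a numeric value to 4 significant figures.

0.6250

T = −(ħ²/2m) d²/dx², so ⟨T⟩ = −(ħ²/2m) ∫ φ*·φ'' dx / ∫|φ|² dx; with m = 2.
Gaussian moments: ∫x^(2j)·e^(−2ax²) dx = (2j−1)!!/(4a)^j · √(π/(2a)), odd powers integrate to 0; here √(π/(2a)) = 0.79267. Derivatives: d/dx e^(−ax²) = −2ax·e^(−ax²), d²/dx² e^(−ax²) = (4a²x² − 2a)·e^(−ax²).
State is unnormalized: ∫|φ|² dx = 0.79267, and ∫φ*·(−ħ²/2m · φ'') dx = 0.49542, so ⟨T⟩ = 0.49542 / 0.79267.
⟨T⟩ = 0.62500.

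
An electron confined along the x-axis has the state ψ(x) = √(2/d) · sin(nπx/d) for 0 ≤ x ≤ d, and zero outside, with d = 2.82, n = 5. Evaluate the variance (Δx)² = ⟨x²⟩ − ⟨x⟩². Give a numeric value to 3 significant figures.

Compute ⟨x⟩ and ⟨x²⟩ separately, then (Δx)² = ⟨x²⟩ − ⟨x⟩².
With sin²θ = (1 − cos2θ)/2 on 0 ≤ x ≤ d: ∫sin²(nπx/d) dx = d/2, ∫x·sin²(nπx/d) dx = d²/4, ∫x²·sin²(nπx/d) dx = d³·(1/6 − 1/(4n²π²)); higher powers xᵏ the same way, integrating xᵏ·cos(2nπx/d) by parts.
⟨x⟩ = 1.4100 and ⟨x²⟩ = 2.6347.
(Δx)² = 2.6347 − (1.4100)² = 0.64659.

0.647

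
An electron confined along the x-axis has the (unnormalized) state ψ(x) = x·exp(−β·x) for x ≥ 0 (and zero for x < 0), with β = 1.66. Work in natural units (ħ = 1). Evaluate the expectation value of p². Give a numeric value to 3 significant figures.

p² ψ = −ħ² d²ψ/dx²; ⟨p²⟩ = −ħ² ∫ ψ*·ψ'' dx / ∫|ψ|² dx.
Differentiate x·exp(−β·x) with the product rule; every integrand then reduces to terms xʲ·e^(−2βx) on [0, ∞), with ∫₀^∞ xʲ·e^(−2βx) dx = j!/(2β)^(j+1).
State is unnormalized: ∫|ψ|² dx = 0.054653, and ∫ψ*·(−ħ² ψ'') dx = 0.15060, so ⟨p²⟩ = 0.15060 / 0.054653.
⟨p²⟩ = 2.7556.

2.76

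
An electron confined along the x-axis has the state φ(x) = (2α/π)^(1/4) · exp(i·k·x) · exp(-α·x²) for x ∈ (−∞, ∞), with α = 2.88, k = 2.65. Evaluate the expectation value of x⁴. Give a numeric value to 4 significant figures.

0.02261

⟨x⁴⟩ = ∫ x⁴·|φ|² dx (integrals over the domain).
Gaussian moments: ∫x^(2j)·e^(−2αx²) dx = (2j−1)!!/(4α)^j · √(π/(2α)), odd powers integrate to 0; here √(π/(2α)) = 0.73852.
⟨x⁴⟩ = 0.022606.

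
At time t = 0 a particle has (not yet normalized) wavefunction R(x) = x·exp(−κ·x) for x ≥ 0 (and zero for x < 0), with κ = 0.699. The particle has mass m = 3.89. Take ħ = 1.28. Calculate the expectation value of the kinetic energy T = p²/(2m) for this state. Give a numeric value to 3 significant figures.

T = −(ħ²/2m) d²/dx², so ⟨T⟩ = −(ħ²/2m) ∫ R*·R'' dx / ∫|R|² dx; with m = 3.89.
Differentiate x·exp(−κ·x) with the product rule; every integrand then reduces to terms xʲ·e^(−2κx) on [0, ∞), with ∫₀^∞ xʲ·e^(−2κx) dx = j!/(2κ)^(j+1).
State is unnormalized: ∫|R|² dx = 0.73200, and ∫R*·(−ħ²/2m · R'') dx = 0.075319, so ⟨T⟩ = 0.075319 / 0.73200.
⟨T⟩ = 0.10290.

0.103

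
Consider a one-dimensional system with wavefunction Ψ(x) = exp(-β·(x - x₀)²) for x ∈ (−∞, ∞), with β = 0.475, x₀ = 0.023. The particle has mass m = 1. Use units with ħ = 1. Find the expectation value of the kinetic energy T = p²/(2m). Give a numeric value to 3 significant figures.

T = −(ħ²/2m) d²/dx², so ⟨T⟩ = −(ħ²/2m) ∫ Ψ*·Ψ'' dx / ∫|Ψ|² dx; with m = 1.
Gaussian moments (u = x − x₀): ∫u^(2j)·e^(−2βu²) du = (2j−1)!!/(4β)^j · √(π/(2β)), odd powers integrate to 0; here √(π/(2β)) = 1.8185. Derivatives: d/dx e^(−βu²) = −2βu·e^(−βu²), d²/dx² e^(−βu²) = (4β²u² − 2β)·e^(−βu²).
State is unnormalized: ∫|Ψ|² dx = 1.8185, and ∫Ψ*·(−ħ²/2m · Ψ'') dx = 0.43189, so ⟨T⟩ = 0.43189 / 1.8185.
⟨T⟩ = 0.23750.

0.238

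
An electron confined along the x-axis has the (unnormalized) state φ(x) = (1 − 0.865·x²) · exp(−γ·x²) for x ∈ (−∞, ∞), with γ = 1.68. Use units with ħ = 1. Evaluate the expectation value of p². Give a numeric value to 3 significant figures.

p² φ = −ħ² d²φ/dx²; ⟨p²⟩ = −ħ² ∫ φ*·φ'' dx / ∫|φ|² dx.
Expand each integrand as polynomial × e^(−2γx²) and use ∫x^(2j)·e^(−2γx²) dx = (2j−1)!!/(4γ)^j · √(π/(2γ)), odd powers → 0; here √(π/(2γ)) = 0.96695. Differentiate with the product rule, d/dx e^(−γx²) = −2γx·e^(−γx²).
State is unnormalized: ∫|φ|² dx = 0.76608, and ∫φ*·(−ħ² φ'') dx = 2.2311, so ⟨p²⟩ = 2.2311 / 0.76608.
⟨p²⟩ = 2.9123.

2.91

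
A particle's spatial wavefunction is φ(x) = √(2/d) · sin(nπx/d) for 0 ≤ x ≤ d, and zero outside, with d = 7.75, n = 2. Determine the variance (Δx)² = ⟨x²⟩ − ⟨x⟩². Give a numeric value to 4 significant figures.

Compute ⟨x⟩ and ⟨x²⟩ separately, then (Δx)² = ⟨x²⟩ − ⟨x⟩².
With sin²θ = (1 − cos2θ)/2 on 0 ≤ x ≤ d: ∫sin²(nπx/d) dx = d/2, ∫x·sin²(nπx/d) dx = d²/4, ∫x²·sin²(nπx/d) dx = d³·(1/6 − 1/(4n²π²)); higher powers xᵏ the same way, integrating xᵏ·cos(2nπx/d) by parts.
⟨x⟩ = 3.8750 and ⟨x²⟩ = 19.260.
(Δx)² = 19.260 − (3.8750)² = 4.2445.

4.245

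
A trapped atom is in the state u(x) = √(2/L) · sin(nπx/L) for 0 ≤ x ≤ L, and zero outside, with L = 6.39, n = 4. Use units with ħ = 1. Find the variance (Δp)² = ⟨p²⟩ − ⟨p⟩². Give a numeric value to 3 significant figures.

3.87

Compute ⟨p⟩ and ⟨p²⟩ separately; (Δp)² = ⟨p²⟩ − ⟨p⟩².
d/dx sin(nπx/L) = (nπ/L)·cos(nπx/L) and d²/dx² sin(nπx/L) = −(nπ/L)²·sin(nπx/L); on 0 ≤ x ≤ L, ∫sin²(nπx/L) dx = L/2 and ∫sin(nπx/L)·cos(nπx/L) dx = 0.
⟨p⟩ = 0.0000 and ⟨p²⟩ = 3.8674.
(Δp)² = 3.8674 − (0.0000)² = 3.8674.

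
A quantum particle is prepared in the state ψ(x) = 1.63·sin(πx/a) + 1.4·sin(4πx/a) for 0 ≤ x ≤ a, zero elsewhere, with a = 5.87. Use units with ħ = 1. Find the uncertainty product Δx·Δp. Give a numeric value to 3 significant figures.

1.96

Δx = √(⟨x²⟩−⟨x⟩²), Δp = √(⟨p²⟩−⟨p⟩²).
On 0 ≤ x ≤ a (j ≠ l): ∫sin²(jπx/a) dx = a/2, ∫sin(jπx/a)·sin(lπx/a) dx = 0; diagonal moments ∫x·sin²(jπx/a) dx = a²/4, ∫x²·sin²(jπx/a) dx = a³·(1/6 − 1/(4j²π²)); cross terms ∫x·sin(jπx/a)·sin(lπx/a) dx = 0 for j + l even and −4jla²/(π²(j² − l²)²) for j + l odd, ∫x²·sin(jπx/a)·sin(lπx/a) dx = (−1)^(j+l)·4jla³/(π²(j² − l²)²); higher powers the same way via product-to-sum and parts. d²/dx² sin(jπx/a) = −(jπ/a)²·sin(jπx/a); on 0 ≤ x ≤ a, ∫sin²(jπx/a) dx = a/2 and ∫sin(jπx/a)·sin(lπx/a) dx = 0 for j ≠ l, so only diagonal terms survive in ∫|ψ|² and ∫ψ·ψ″; ∫ψ·ψ′ dx = [ψ²/2] between the walls = 0.
Normalization: ∫|ψ|² dx = 13.551.
⟨x⟩ = 2.8514, ⟨x²⟩ = 9.9439 ⇒ Δx = 1.3467.
⟨p⟩ = 0.0000, ⟨p²⟩ = 2.1104 ⇒ Δp = 1.4527.
Δx·Δp = 1.9564.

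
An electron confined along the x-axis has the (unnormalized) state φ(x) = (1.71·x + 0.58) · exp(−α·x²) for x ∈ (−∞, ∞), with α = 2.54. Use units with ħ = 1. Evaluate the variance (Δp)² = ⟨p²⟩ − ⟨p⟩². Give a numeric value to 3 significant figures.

4.88

Compute ⟨p⟩ and ⟨p²⟩ separately; (Δp)² = ⟨p²⟩ − ⟨p⟩².
Expand each integrand as polynomial × e^(−2αx²) and use ∫x^(2j)·e^(−2αx²) dx = (2j−1)!!/(4α)^j · √(π/(2α)), odd powers → 0; here √(π/(2α)) = 0.78640. Differentiate with the product rule, d/dx e^(−αx²) = −2αx·e^(−αx²).
Normalization: ∫|φ|² dx = 0.49087.
⟨p⟩ = 0.0000 and ⟨p²⟩ = 4.8823.
(Δp)² = 4.8823 − (0.0000)² = 4.8823.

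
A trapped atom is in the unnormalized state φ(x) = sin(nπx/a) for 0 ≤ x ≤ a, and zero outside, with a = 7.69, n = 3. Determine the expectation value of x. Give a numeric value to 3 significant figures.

3.85

⟨x⟩ = ∫ x·|φ|² dx / ∫|φ|² dx (integrals over the domain).
With sin²θ = (1 − cos2θ)/2 on 0 ≤ x ≤ a: ∫sin²(nπx/a) dx = a/2, ∫x·sin²(nπx/a) dx = a²/4, ∫x²·sin²(nπx/a) dx = a³·(1/6 − 1/(4n²π²)); higher powers xᵏ the same way, integrating xᵏ·cos(2nπx/a) by parts.
State is unnormalized: ∫|φ|² dx = 3.8450, and ∫φ*·x·φ dx = 14.784, so ⟨x⟩ = 14.784 / 3.8450.
⟨x⟩ = 3.8450.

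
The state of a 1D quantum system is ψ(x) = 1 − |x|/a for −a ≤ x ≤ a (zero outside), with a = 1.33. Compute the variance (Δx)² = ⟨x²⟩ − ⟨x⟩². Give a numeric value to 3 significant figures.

0.177

Compute ⟨x⟩ and ⟨x²⟩ separately, then (Δx)² = ⟨x²⟩ − ⟨x⟩².
ψ is even, so ∫ over [−a, a] = 2∫₀ᵃ with ψ = 1 − x/a there: ∫₀ᵃ (1 − x/a)² dx = a/3, ∫₀ᵃ x²(1 − x/a)² dx = a³/30, ∫₀ᵃ x⁴(1 − x/a)² dx = a⁵/105.
Normalization: ∫|ψ|² dx = 0.88667.
⟨x⟩ = 0.0000 and ⟨x²⟩ = 0.17689.
(Δx)² = 0.17689 − (0.0000)² = 0.17689.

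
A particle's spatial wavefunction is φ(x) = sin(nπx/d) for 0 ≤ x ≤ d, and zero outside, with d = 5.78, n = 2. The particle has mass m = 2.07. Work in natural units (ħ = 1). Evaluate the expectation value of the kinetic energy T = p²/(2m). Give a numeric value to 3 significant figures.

T = −(ħ²/2m) d²/dx², so ⟨T⟩ = −(ħ²/2m) ∫ φ*·φ'' dx / ∫|φ|² dx; with m = 2.07.
d/dx sin(nπx/d) = (nπ/d)·cos(nπx/d) and d²/dx² sin(nπx/d) = −(nπ/d)²·sin(nπx/d); on 0 ≤ x ≤ d, ∫sin²(nπx/d) dx = d/2 and ∫sin(nπx/d)·cos(nπx/d) dx = 0.
State is unnormalized: ∫|φ|² dx = 2.8900, and ∫φ*·(−ħ²/2m · φ'') dx = 0.82490, so ⟨T⟩ = 0.82490 / 2.8900.
⟨T⟩ = 0.28543.

0.285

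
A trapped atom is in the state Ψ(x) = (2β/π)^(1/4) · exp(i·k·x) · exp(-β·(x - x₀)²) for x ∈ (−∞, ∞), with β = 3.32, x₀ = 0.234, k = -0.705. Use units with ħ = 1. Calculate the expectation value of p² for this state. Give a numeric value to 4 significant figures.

3.817

p² Ψ = −ħ² d²Ψ/dx²; ⟨p²⟩ = −ħ² ∫ Ψ*·Ψ'' dx.
Gaussian moments (u = x − x₀): ∫u^(2j)·e^(−2βu²) du = (2j−1)!!/(4β)^j · √(π/(2β)), odd powers integrate to 0; here √(π/(2β)) = 0.68785. Derivatives: Ψ′ = (ik − 2βu)·Ψ, Ψ″ = ((ik − 2βu)² − 2β)·Ψ; the odd-in-u pieces drop out.
⟨p²⟩ = 3.8170.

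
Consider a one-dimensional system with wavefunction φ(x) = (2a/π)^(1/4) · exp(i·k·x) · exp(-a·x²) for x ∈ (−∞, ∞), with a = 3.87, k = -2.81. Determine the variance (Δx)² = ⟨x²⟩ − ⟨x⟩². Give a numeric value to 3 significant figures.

Compute ⟨x⟩ and ⟨x²⟩ separately, then (Δx)² = ⟨x²⟩ − ⟨x⟩².
Gaussian moments: ∫x^(2j)·e^(−2ax²) dx = (2j−1)!!/(4a)^j · √(π/(2a)), odd powers integrate to 0; here √(π/(2a)) = 0.63710.
⟨x⟩ = 0.0000 and ⟨x²⟩ = 0.064599.
(Δx)² = 0.064599 − (0.0000)² = 0.064599.

0.0646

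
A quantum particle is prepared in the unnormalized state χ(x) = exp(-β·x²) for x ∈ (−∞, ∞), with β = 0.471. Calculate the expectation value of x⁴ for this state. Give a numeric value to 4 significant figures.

⟨x⁴⟩ = ∫ x⁴·|χ|² dx / ∫|χ|² dx (integrals over the domain).
Gaussian moments: ∫x^(2j)·e^(−2βx²) dx = (2j−1)!!/(4β)^j · √(π/(2β)), odd powers integrate to 0; here √(π/(2β)) = 1.8262.
State is unnormalized: ∫|χ|² dx = 1.8262, and ∫χ*·x⁴·χ dx = 1.5435, so ⟨x⁴⟩ = 1.5435 / 1.8262.
⟨x⁴⟩ = 0.84520.

0.8452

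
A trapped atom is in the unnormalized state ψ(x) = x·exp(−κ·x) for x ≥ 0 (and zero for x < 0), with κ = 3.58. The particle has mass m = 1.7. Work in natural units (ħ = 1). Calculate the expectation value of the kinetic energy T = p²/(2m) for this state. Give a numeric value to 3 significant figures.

T = −(ħ²/2m) d²/dx², so ⟨T⟩ = −(ħ²/2m) ∫ ψ*·ψ'' dx / ∫|ψ|² dx; with m = 1.7.
Differentiate x·exp(−κ·x) with the product rule; every integrand then reduces to terms xʲ·e^(−2κx) on [0, ∞), with ∫₀^∞ xʲ·e^(−2κx) dx = j!/(2κ)^(j+1).
State is unnormalized: ∫|ψ|² dx = 0.0054487, and ∫ψ*·(−ħ²/2m · ψ'') dx = 0.020539, so ⟨T⟩ = 0.020539 / 0.0054487.
⟨T⟩ = 3.7695.

3.77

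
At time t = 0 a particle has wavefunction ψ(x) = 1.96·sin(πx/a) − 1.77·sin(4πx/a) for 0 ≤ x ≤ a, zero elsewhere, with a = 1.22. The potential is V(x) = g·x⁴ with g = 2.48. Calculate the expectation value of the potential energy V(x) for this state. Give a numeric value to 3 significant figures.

⟨V⟩ = ∫ V(x)·|ψ|² dx / ∫|ψ|² dx.
On 0 ≤ x ≤ a (j ≠ l): ∫sin²(jπx/a) dx = a/2, ∫sin(jπx/a)·sin(lπx/a) dx = 0; diagonal moments ∫x·sin²(jπx/a) dx = a²/4, ∫x²·sin²(jπx/a) dx = a³·(1/6 − 1/(4j²π²)); cross terms ∫x·sin(jπx/a)·sin(lπx/a) dx = 0 for j + l even and −4jla²/(π²(j² − l²)²) for j + l odd, ∫x²·sin(jπx/a)·sin(lπx/a) dx = (−1)^(j+l)·4jla³/(π²(j² − l²)²); higher powers the same way via product-to-sum and parts.
State is unnormalized: ∫|ψ|² dx = 4.2544, and ∫ψ*·V(x)·ψ dx = 4.1113, so ⟨V⟩ = 4.1113 / 4.2544.
⟨V⟩ = 0.96636.

0.966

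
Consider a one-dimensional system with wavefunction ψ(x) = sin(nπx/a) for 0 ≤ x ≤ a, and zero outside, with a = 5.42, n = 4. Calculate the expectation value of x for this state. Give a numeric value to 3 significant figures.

2.71

⟨x⟩ = ∫ x·|ψ|² dx / ∫|ψ|² dx (integrals over the domain).
With sin²θ = (1 − cos2θ)/2 on 0 ≤ x ≤ a: ∫sin²(nπx/a) dx = a/2, ∫x·sin²(nπx/a) dx = a²/4, ∫x²·sin²(nπx/a) dx = a³·(1/6 − 1/(4n²π²)); higher powers xᵏ the same way, integrating xᵏ·cos(2nπx/a) by parts.
State is unnormalized: ∫|ψ|² dx = 2.7100, and ∫ψ*·x·ψ dx = 7.3441, so ⟨x⟩ = 7.3441 / 2.7100.
⟨x⟩ = 2.7100.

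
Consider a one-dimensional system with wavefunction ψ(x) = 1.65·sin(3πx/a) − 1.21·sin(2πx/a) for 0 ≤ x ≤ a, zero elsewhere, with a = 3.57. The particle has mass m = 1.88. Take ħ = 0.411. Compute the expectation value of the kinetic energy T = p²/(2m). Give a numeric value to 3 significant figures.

T = −(ħ²/2m) d²/dx², so ⟨T⟩ = −(ħ²/2m) ∫ ψ*·ψ'' dx / ∫|ψ|² dx; with m = 1.88.
d²/dx² sin(jπx/a) = −(jπ/a)²·sin(jπx/a); on 0 ≤ x ≤ a, ∫sin²(jπx/a) dx = a/2 and ∫sin(jπx/a)·sin(lπx/a) dx = 0 for j ≠ l, so only diagonal terms survive in ∫|ψ|² and ∫ψ·ψ″; ∫ψ·ψ′ dx = [ψ²/2] between the walls = 0.
State is unnormalized: ∫|ψ|² dx = 7.4731, and ∫ψ*·(−ħ²/2m · ψ'') dx = 1.8853, so ⟨T⟩ = 1.8853 / 7.4731.
⟨T⟩ = 0.25228.

0.252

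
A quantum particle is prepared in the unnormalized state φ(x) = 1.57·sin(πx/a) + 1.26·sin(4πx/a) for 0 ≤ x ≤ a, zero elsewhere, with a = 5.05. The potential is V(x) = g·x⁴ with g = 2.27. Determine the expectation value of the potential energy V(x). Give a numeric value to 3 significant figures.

⟨V⟩ = ∫ V(x)·|φ|² dx / ∫|φ|² dx.
On 0 ≤ x ≤ a (j ≠ l): ∫sin²(jπx/a) dx = a/2, ∫sin(jπx/a)·sin(lπx/a) dx = 0; diagonal moments ∫x·sin²(jπx/a) dx = a²/4, ∫x²·sin²(jπx/a) dx = a³·(1/6 − 1/(4j²π²)); cross terms ∫x·sin(jπx/a)·sin(lπx/a) dx = 0 for j + l even and −4jla²/(π²(j² − l²)²) for j + l odd, ∫x²·sin(jπx/a)·sin(lπx/a) dx = (−1)^(j+l)·4jla³/(π²(j² − l²)²); higher powers the same way via product-to-sum and parts.
State is unnormalized: ∫|φ|² dx = 10.233, and ∫φ*·V(x)·φ dx = 1808.7, so ⟨V⟩ = 1808.7 / 10.233.
⟨V⟩ = 176.76.

177.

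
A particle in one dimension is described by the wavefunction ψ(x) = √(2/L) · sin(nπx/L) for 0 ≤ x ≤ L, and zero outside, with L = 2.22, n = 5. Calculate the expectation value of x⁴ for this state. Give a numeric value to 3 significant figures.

4.76

⟨x⁴⟩ = ∫ x⁴·|ψ|² dx (integrals over the domain).
With sin²θ = (1 − cos2θ)/2 on 0 ≤ x ≤ L: ∫sin²(nπx/L) dx = L/2, ∫x·sin²(nπx/L) dx = L²/4, ∫x²·sin²(nπx/L) dx = L³·(1/6 − 1/(4n²π²)); higher powers xᵏ the same way, integrating xᵏ·cos(2nπx/L) by parts.
⟨x⁴⟩ = 4.7600.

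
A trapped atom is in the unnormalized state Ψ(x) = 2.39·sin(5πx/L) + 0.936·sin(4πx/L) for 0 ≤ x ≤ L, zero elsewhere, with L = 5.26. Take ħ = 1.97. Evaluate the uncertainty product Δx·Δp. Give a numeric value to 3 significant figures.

7.56

Δx = √(⟨x²⟩−⟨x⟩²), Δp = √(⟨p²⟩−⟨p⟩²).
On 0 ≤ x ≤ L (j ≠ l): ∫sin²(jπx/L) dx = L/2, ∫sin(jπx/L)·sin(lπx/L) dx = 0; diagonal moments ∫x·sin²(jπx/L) dx = L²/4, ∫x²·sin²(jπx/L) dx = L³·(1/6 − 1/(4j²π²)); cross terms ∫x·sin(jπx/L)·sin(lπx/L) dx = 0 for j + l even and −4jlL²/(π²(j² − l²)²) for j + l odd, ∫x²·sin(jπx/L)·sin(lπx/L) dx = (−1)^(j+l)·4jlL³/(π²(j² − l²)²); higher powers the same way via product-to-sum and parts. d²/dx² sin(jπx/L) = −(jπ/L)²·sin(jπx/L); on 0 ≤ x ≤ L, ∫sin²(jπx/L) dx = L/2 and ∫sin(jπx/L)·sin(lπx/L) dx = 0 for j ≠ l, so only diagonal terms survive in ∫|Ψ|² and ∫Ψ·Ψ″; ∫Ψ·Ψ′ dx = [Ψ²/2] between the walls = 0.
Normalization: ∫|Ψ|² dx = 17.327.
⟨x⟩ = 1.9151, ⟨x²⟩ = 5.4018 ⇒ Δx = 1.3169.
⟨p⟩ = 0.0000, ⟨p²⟩ = 32.953 ⇒ Δp = 5.7405.
Δx·Δp = 7.5597.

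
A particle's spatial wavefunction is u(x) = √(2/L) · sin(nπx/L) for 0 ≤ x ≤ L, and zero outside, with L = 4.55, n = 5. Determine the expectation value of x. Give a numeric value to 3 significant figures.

2.28

⟨x⟩ = ∫ x·|u|² dx (integrals over the domain).
With sin²θ = (1 − cos2θ)/2 on 0 ≤ x ≤ L: ∫sin²(nπx/L) dx = L/2, ∫x·sin²(nπx/L) dx = L²/4, ∫x²·sin²(nπx/L) dx = L³·(1/6 − 1/(4n²π²)); higher powers xᵏ the same way, integrating xᵏ·cos(2nπx/L) by parts.
⟨x⟩ = 2.2750.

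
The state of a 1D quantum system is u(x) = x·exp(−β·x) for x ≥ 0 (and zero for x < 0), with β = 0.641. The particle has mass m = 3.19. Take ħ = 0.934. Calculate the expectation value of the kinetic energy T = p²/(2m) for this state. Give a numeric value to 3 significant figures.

0.0562

T = −(ħ²/2m) d²/dx², so ⟨T⟩ = −(ħ²/2m) ∫ u*·u'' dx / ∫|u|² dx; with m = 3.19.
Differentiate x·exp(−β·x) with the product rule; every integrand then reduces to terms xʲ·e^(−2βx) on [0, ∞), with ∫₀^∞ xʲ·e^(−2βx) dx = j!/(2β)^(j+1).
State is unnormalized: ∫|u|² dx = 0.94922, and ∫u*·(−ħ²/2m · u'') dx = 0.053328, so ⟨T⟩ = 0.053328 / 0.94922.
⟨T⟩ = 0.056181.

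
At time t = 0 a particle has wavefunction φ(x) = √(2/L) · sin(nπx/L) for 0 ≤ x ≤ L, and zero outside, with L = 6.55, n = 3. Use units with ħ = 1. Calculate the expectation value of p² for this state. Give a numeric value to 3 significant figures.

2.07

p² φ = −ħ² d²φ/dx²; ⟨p²⟩ = −ħ² ∫ φ*·φ'' dx.
d/dx sin(nπx/L) = (nπ/L)·cos(nπx/L) and d²/dx² sin(nπx/L) = −(nπ/L)²·sin(nπx/L); on 0 ≤ x ≤ L, ∫sin²(nπx/L) dx = L/2 and ∫sin(nπx/L)·cos(nπx/L) dx = 0.
⟨p²⟩ = 2.0704.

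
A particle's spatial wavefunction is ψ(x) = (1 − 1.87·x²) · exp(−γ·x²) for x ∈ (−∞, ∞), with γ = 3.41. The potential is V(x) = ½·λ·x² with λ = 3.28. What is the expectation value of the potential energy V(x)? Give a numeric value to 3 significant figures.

0.0706

⟨V⟩ = ∫ V(x)·|ψ|² dx / ∫|ψ|² dx.
Expand each integrand as polynomial × e^(−2γx²) and use ∫x^(2j)·e^(−2γx²) dx = (2j−1)!!/(4γ)^j · √(π/(2γ)), odd powers → 0; here √(π/(2γ)) = 0.67871.
State is unnormalized: ∫|ψ|² dx = 0.53088, and ∫ψ*·V(x)·ψ dx = 0.037485, so ⟨V⟩ = 0.037485 / 0.53088.
⟨V⟩ = 0.070609.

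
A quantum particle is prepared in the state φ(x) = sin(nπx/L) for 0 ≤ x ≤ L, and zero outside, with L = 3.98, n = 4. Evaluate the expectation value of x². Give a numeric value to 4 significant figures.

5.230

⟨x²⟩ = ∫ x²·|φ|² dx / ∫|φ|² dx (integrals over the domain).
With sin²θ = (1 − cos2θ)/2 on 0 ≤ x ≤ L: ∫sin²(nπx/L) dx = L/2, ∫x·sin²(nπx/L) dx = L²/4, ∫x²·sin²(nπx/L) dx = L³·(1/6 − 1/(4n²π²)); higher powers xᵏ the same way, integrating xᵏ·cos(2nπx/L) by parts.
State is unnormalized: ∫|φ|² dx = 1.9900, and ∫φ*·x²·φ dx = 10.408, so ⟨x²⟩ = 10.408 / 1.9900.
⟨x²⟩ = 5.2300.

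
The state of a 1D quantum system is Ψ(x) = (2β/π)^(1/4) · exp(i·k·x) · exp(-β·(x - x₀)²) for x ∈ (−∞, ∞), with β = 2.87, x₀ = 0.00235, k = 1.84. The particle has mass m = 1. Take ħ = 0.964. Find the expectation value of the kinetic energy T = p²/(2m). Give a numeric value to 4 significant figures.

2.907

T = −(ħ²/2m) d²/dx², so ⟨T⟩ = −(ħ²/2m) ∫ Ψ*·Ψ'' dx; with m = 1.
Gaussian moments (u = x − x₀): ∫u^(2j)·e^(−2βu²) du = (2j−1)!!/(4β)^j · √(π/(2β)), odd powers integrate to 0; here √(π/(2β)) = 0.73981. Derivatives: Ψ′ = (ik − 2βu)·Ψ, Ψ″ = ((ik − 2βu)² − 2β)·Ψ; the odd-in-u pieces drop out.
⟨T⟩ = 2.9067.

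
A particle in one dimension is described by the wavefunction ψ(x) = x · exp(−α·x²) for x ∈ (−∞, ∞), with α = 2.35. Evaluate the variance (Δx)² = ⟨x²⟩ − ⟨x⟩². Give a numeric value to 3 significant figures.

Compute ⟨x⟩ and ⟨x²⟩ separately, then (Δx)² = ⟨x²⟩ − ⟨x⟩².
Expand each integrand as polynomial × e^(−2αx²) and use ∫x^(2j)·e^(−2αx²) dx = (2j−1)!!/(4α)^j · √(π/(2α)), odd powers → 0; here √(π/(2α)) = 0.81757.
Normalization: ∫|ψ|² dx = 0.086976.
⟨x⟩ = 0.0000 and ⟨x²⟩ = 0.31915.
(Δx)² = 0.31915 − (0.0000)² = 0.31915.

0.319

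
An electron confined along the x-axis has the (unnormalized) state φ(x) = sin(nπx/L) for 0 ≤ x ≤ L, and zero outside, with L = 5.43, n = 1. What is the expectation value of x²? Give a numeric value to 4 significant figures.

8.335

⟨x²⟩ = ∫ x²·|φ|² dx / ∫|φ|² dx (integrals over the domain).
With sin²θ = (1 − cos2θ)/2 on 0 ≤ x ≤ L: ∫sin²(nπx/L) dx = L/2, ∫x·sin²(nπx/L) dx = L²/4, ∫x²·sin²(nπx/L) dx = L³·(1/6 − 1/(4n²π²)); higher powers xᵏ the same way, integrating xᵏ·cos(2nπx/L) by parts.
State is unnormalized: ∫|φ|² dx = 2.7150, and ∫φ*·x²·φ dx = 22.628, so ⟨x²⟩ = 22.628 / 2.7150.
⟨x²⟩ = 8.3346.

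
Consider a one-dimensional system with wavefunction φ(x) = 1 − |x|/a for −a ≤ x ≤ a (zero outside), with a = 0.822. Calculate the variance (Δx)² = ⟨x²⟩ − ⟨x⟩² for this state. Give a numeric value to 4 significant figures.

0.06757

Compute ⟨x⟩ and ⟨x²⟩ separately, then (Δx)² = ⟨x²⟩ − ⟨x⟩².
φ is even, so ∫ over [−a, a] = 2∫₀ᵃ with φ = 1 − x/a there: ∫₀ᵃ (1 − x/a)² dx = a/3, ∫₀ᵃ x²(1 − x/a)² dx = a³/30, ∫₀ᵃ x⁴(1 − x/a)² dx = a⁵/105.
Normalization: ∫|φ|² dx = 0.54800.
⟨x⟩ = 0.0000 and ⟨x²⟩ = 0.067568.
(Δx)² = 0.067568 − (0.0000)² = 0.067568.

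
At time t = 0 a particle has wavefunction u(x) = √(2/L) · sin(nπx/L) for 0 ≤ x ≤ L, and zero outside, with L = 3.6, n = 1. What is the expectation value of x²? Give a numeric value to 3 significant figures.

3.66

⟨x²⟩ = ∫ x²·|u|² dx (integrals over the domain).
With sin²θ = (1 − cos2θ)/2 on 0 ≤ x ≤ L: ∫sin²(nπx/L) dx = L/2, ∫x·sin²(nπx/L) dx = L²/4, ∫x²·sin²(nπx/L) dx = L³·(1/6 − 1/(4n²π²)); higher powers xᵏ the same way, integrating xᵏ·cos(2nπx/L) by parts.
⟨x²⟩ = 3.6634.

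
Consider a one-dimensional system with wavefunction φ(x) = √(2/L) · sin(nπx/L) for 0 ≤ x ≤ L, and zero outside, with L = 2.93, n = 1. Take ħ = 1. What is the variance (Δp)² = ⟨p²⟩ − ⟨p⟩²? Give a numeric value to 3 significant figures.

Compute ⟨p⟩ and ⟨p²⟩ separately; (Δp)² = ⟨p²⟩ − ⟨p⟩².
d/dx sin(nπx/L) = (nπ/L)·cos(nπx/L) and d²/dx² sin(nπx/L) = −(nπ/L)²·sin(nπx/L); on 0 ≤ x ≤ L, ∫sin²(nπx/L) dx = L/2 and ∫sin(nπx/L)·cos(nπx/L) dx = 0.
⟨p⟩ = 0.0000 and ⟨p²⟩ = 1.1496.
(Δp)² = 1.1496 − (0.0000)² = 1.1496.

1.15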